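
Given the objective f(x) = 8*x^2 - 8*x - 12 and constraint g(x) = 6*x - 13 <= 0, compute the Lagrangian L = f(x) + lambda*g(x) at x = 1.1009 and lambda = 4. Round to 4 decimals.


Step 1: Evaluate f(x).
f(1.1009) = 8*1.1009^2 - 8*1.1009 - 12 = -11.1114
Step 2: Evaluate g(x).
g(1.1009) = 6*1.1009 - 13 = -6.3946
Step 3: Compute Lagrangian.
L = -11.1114 + 4*-6.3946 = -36.6898


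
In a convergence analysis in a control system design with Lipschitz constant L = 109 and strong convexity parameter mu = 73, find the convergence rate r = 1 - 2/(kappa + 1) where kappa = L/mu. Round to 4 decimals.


Step 1: Compute the condition number.
kappa = L/mu = 109/73 = 1.4932
Step 2: Compute the convergence rate.
r = 1 - 2/(kappa + 1) = 1 - 2*mu/(L + mu) = (L - mu)/(L + mu) = 36/182 = 0.1978


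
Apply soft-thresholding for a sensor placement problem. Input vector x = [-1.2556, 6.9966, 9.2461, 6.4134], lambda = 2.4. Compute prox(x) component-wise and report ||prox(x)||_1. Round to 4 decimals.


Soft-thresholding with lambda = 2.4:
prox(-1.2556) = sign(-1.2556)*max(|-1.2556| - 2.4, 0) = 0.0
prox(6.9966) = sign(6.9966)*max(|6.9966| - 2.4, 0) = 4.5966
prox(9.2461) = sign(9.2461)*max(|9.2461| - 2.4, 0) = 6.8461
prox(6.4134) = sign(6.4134)*max(|6.4134| - 2.4, 0) = 4.0134
prox(x) = [0.0, 4.5966, 6.8461, 4.0134]
||prox(x)||_1 = 0.0 + 4.5966 + 6.8461 + 4.0134 = 15.4561


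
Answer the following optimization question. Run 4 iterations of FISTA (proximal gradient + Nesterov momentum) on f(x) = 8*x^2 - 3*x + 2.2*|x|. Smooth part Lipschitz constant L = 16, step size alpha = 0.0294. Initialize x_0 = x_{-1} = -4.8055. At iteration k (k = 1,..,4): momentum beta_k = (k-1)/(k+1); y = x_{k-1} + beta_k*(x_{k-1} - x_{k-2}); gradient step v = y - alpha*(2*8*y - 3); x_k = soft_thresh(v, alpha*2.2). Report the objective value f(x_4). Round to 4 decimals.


FISTA on f(x) = 8*x^2 - 3*x + 2.2*|x|
L = 16, alpha = 0.0294
Iteration 1: beta = 0.0, y = -4.8055 + 0.0*(-4.8055 + 4.8055) = -4.8055
  grad(y) = -79.888, v = y - alpha*grad = -2.4568
  prox(v) = soft_thresh(-2.4568, 0.0647) = -2.3921
Iteration 2: beta = 0.3333, y = -2.3921 + 0.3333*(-2.3921 + 4.8055) = -1.5877
  grad(y) = -28.4024, v = y - alpha*grad = -0.7526
  prox(v) = soft_thresh(-0.7526, 0.0647) = -0.6879
Iteration 3: beta = 0.5, y = -0.6879 + 0.5*(-0.6879 + 2.3921) = 0.1641
  grad(y) = -0.3736, v = y - alpha*grad = 0.1751
  prox(v) = soft_thresh(0.1751, 0.0647) = 0.1105
Iteration 4: beta = 0.6, y = 0.1105 + 0.6*(0.1105 + 0.6879) = 0.5895
  grad(y) = 6.4318, v = y - alpha*grad = 0.4004
  prox(v) = soft_thresh(0.4004, 0.0647) = 0.3357
f(x_4) = 8*0.3357^2 - 3*0.3357 + 2.2*|0.3357| = 0.6331


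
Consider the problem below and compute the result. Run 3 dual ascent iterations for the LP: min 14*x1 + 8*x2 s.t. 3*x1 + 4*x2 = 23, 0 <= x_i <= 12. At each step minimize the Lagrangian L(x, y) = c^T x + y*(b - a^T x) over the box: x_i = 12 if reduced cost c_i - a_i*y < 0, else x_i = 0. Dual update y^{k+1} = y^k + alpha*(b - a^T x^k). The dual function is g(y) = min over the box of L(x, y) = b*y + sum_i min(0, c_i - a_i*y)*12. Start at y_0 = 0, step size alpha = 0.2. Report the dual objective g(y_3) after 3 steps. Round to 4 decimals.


Dual ascent for LP: min 14*x1 + 8*x2, 3*x1 + 4*x2 = 23, 0 <= x_i <= 12
Step 1: y^k = 0.0, reduced costs: (14.0, 8.0)
  x^k = (0.0, 0.0), subgradient = b - a^T x = 23.0
  y^{k+1} = 0.0 + 0.2*23.0 = 4.6
Step 2: y^k = 4.6, reduced costs: (0.2, -10.4)
  x^k = (0.0, 12.0), subgradient = b - a^T x = -25.0
  y^{k+1} = 4.6 + 0.2*-25.0 = -0.4
Step 3: y^k = -0.4, reduced costs: (15.2, 9.6)
  x^k = (0.0, 0.0), subgradient = b - a^T x = 23.0
  y^{k+1} = -0.4 + 0.2*23.0 = 4.2
Dual objective at y_3 = 4.2: reduced costs (1.4, -8.8), box minimizer x = (0.0, 12.0)
g(y_3) = b*y + (c1 - a1*y)*x1 + (c2 - a2*y)*x2 = 23*4.2 + 1.4*0.0 + (-8.8)*12.0 = 96.6 + 0.0 - 105.6 = -9.0


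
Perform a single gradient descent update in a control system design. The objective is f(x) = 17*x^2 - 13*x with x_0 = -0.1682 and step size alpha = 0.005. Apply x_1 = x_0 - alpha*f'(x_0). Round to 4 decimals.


We compute the gradient at x_0 and apply the update.
f'(x) = 34*x - 13
f'(-0.1682) = 34*-0.1682 - 13 = -18.7188
x_1 = -0.1682 - 0.005*-18.7188 = -0.0746


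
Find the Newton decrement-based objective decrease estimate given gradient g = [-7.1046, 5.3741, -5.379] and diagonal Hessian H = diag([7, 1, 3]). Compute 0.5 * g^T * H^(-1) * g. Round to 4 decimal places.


Step 1: H is diagonal, so H^(-1) * g = [-1.0149, 5.3741, -1.793].
Step 2: g^T H^(-1) g = sum_i g_i^2 / H_ii
  = (-7.1046)^2/7 + (5.3741)^2/1 + (-5.379)^2/3
  = 7.2108 + 28.881 + 9.6445 = 45.7363
Step 3: Objective decrease = 0.5 * g^T H^(-1) g = 22.8681


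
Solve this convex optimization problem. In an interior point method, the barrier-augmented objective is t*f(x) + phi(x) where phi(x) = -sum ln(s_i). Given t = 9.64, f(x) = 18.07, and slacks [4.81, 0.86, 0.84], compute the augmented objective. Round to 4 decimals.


Step 1: Compute log-barrier.
ln values: [1.5707, -0.1508, -0.1744]
phi = -(1.5707 - 0.1508 - 0.1744) = -1.2455
Step 2: Compute augmented objective.
t*f(x) = 9.64*18.07 = 174.1948
Total = 174.1948 - 1.2455 = 172.9493


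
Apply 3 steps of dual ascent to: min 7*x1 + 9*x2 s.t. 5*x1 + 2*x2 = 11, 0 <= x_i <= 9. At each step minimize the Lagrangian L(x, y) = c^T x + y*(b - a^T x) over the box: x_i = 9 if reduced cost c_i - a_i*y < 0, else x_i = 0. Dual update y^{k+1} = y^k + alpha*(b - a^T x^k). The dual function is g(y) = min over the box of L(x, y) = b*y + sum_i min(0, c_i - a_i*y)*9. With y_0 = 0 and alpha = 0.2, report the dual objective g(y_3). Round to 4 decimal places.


Dual ascent for LP: min 7*x1 + 9*x2, 5*x1 + 2*x2 = 11, 0 <= x_i <= 9
Step 1: y^k = 0.0, reduced costs: (7.0, 9.0)
  x^k = (0.0, 0.0), subgradient = b - a^T x = 11.0
  y^{k+1} = 0.0 + 0.2*11.0 = 2.2
Step 2: y^k = 2.2, reduced costs: (-4.0, 4.6)
  x^k = (9.0, 0.0), subgradient = b - a^T x = -34.0
  y^{k+1} = 2.2 + 0.2*-34.0 = -4.6
Step 3: y^k = -4.6, reduced costs: (30.0, 18.2)
  x^k = (0.0, 0.0), subgradient = b - a^T x = 11.0
  y^{k+1} = -4.6 + 0.2*11.0 = -2.4
Dual objective at y_3 = -2.4: reduced costs (19.0, 13.8), box minimizer x = (0.0, 0.0)
g(y_3) = b*y + (c1 - a1*y)*x1 + (c2 - a2*y)*x2 = 11*(-2.4) + 19.0*0.0 + 13.8*0.0 = -26.4 + 0.0 + 0.0 = -26.4


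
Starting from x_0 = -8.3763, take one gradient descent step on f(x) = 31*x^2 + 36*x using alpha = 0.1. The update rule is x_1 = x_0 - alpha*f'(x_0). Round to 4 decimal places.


We compute the gradient at x_0 and apply the update.
f'(x) = 62*x + 36
f'(-8.3763) = 62*-8.3763 + 36 = -483.3306
x_1 = -8.3763 - 0.1*-483.3306 = 39.9568


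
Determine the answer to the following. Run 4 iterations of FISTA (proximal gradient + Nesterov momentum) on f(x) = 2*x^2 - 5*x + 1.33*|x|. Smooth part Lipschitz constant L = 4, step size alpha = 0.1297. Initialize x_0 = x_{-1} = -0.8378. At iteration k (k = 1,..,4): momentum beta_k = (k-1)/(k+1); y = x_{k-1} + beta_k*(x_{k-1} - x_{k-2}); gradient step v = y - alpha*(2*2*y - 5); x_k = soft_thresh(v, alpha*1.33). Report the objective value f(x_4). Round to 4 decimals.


FISTA on f(x) = 2*x^2 - 5*x + 1.33*|x|
L = 4, alpha = 0.1297
Iteration 1: beta = 0.0, y = -0.8378 + 0.0*(-0.8378 + 0.8378) = -0.8378
  grad(y) = -8.3512, v = y - alpha*grad = 0.2454
  prox(v) = soft_thresh(0.2454, 0.1725) = 0.0728
Iteration 2: beta = 0.3333, y = 0.0728 + 0.3333*(0.0728 + 0.8378) = 0.3764
  grad(y) = -3.4944, v = y - alpha*grad = 0.8296
  prox(v) = soft_thresh(0.8296, 0.1725) = 0.6571
Iteration 3: beta = 0.5, y = 0.6571 + 0.5*(0.6571 - 0.0728) = 0.9493
  grad(y) = -1.203, v = y - alpha*grad = 1.1053
  prox(v) = soft_thresh(1.1053, 0.1725) = 0.9328
Iteration 4: beta = 0.6, y = 0.9328 + 0.6*(0.9328 - 0.6571) = 1.0982
  grad(y) = -0.6073, v = y - alpha*grad = 1.1769
  prox(v) = soft_thresh(1.1769, 0.1725) = 1.0044
f(x_4) = 2*1.0044^2 - 5*1.0044 + 1.33*|1.0044| = -1.6685


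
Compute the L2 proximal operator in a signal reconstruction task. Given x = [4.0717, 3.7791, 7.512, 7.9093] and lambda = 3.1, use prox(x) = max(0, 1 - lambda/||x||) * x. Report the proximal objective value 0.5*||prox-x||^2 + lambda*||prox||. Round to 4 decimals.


Step 1: Compute ||x||.
||x|| = 12.2412
Step 2: Compute scaling factor.
scale = max(0, 1 - 3.1/12.2412) = 0.7468
Step 3: prox(x) = [3.0406, 2.8221, 5.6096, 5.9063]
||prox(x)|| = 9.1412
Step 4: Proximal objective.
0.5*||prox-x||^2 = 4.805
lambda*||prox|| = 28.3377
Total = 33.1428


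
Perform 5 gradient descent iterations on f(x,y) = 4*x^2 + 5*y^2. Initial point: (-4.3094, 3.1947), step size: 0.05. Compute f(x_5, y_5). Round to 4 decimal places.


Gradient descent on f(x,y) = 4*x^2 + 5*y^2.
Starting point: (-4.3094, 3.1947), alpha = 0.05
Step 1: grad_x = 2*4*-4.3094 = -34.4752, grad_y = 2*5*3.1947 = 31.947
  x_1 = -4.3094 - 0.05*-34.4752 = -2.5856
  y_1 = 3.1947 - 0.05*31.947 = 1.5974
Step 2: grad_x = 2*4*-2.5856 = -20.6851, grad_y = 2*5*1.5974 = 15.9735
  x_2 = -2.5856 - 0.05*-20.6851 = -1.5514
  y_2 = 1.5974 - 0.05*15.9735 = 0.7987
Step 3: grad_x = 2*4*-1.5514 = -12.4111, grad_y = 2*5*0.7987 = 7.9868
  x_3 = -1.5514 - 0.05*-12.4111 = -0.9308
  y_3 = 0.7987 - 0.05*7.9868 = 0.3993
Step 4: grad_x = 2*4*-0.9308 = -7.4466, grad_y = 2*5*0.3993 = 3.9934
  x_4 = -0.9308 - 0.05*-7.4466 = -0.5585
  y_4 = 0.3993 - 0.05*3.9934 = 0.1997
Step 5: grad_x = 2*4*-0.5585 = -4.468, grad_y = 2*5*0.1997 = 1.9967
  x_5 = -0.5585 - 0.05*-4.468 = -0.3351
  y_5 = 0.1997 - 0.05*1.9967 = 0.0998
f(-0.3351, 0.0998) = 4*(-0.3351)^2 + 5*0.0998^2 = 0.499


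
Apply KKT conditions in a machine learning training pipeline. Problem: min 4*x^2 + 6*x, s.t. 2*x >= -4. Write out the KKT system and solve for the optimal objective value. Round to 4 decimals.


Step 1: Try lambda = 0 (constraint inactive).
Stationarity: 2*4*x + 6 = 0
x* = -6/(2*4) = -0.75
Check constraint: 2*-0.75 = -1.5 >= -4 -- satisfied.
Step 2: Compute optimal value.
f(x*) = 4*(-0.75)^2 + 6*(-0.75) = -2.25


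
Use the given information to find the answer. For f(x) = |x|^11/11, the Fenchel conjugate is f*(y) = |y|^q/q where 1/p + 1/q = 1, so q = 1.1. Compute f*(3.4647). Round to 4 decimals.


The conjugate exponent q satisfies 1/p + 1/q = 1.
p = 11, so q = 11/(11 - 1) = 1.1
|y|^q = 3.4647^1.1 = 3.9231
f*(3.4647) = 3.9231 / 1.1 = 3.5665


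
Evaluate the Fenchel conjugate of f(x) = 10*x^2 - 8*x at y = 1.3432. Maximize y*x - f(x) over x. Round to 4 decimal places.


f*(y) = sup_x {y*x - a*x^2 - b*x} = sup_x {(y-b)*x - a*x^2}
FOC: (y - b) - 2a*x = 0 => x* = (y - b)/(2a)
x* = (1.3432 + 8)/(2*10) = 0.4672
f*(1.3432) = (y-b)^2/(4a) = (1.3432 + 8)^2/(4*10)
= 87.2954/40 = 2.1824


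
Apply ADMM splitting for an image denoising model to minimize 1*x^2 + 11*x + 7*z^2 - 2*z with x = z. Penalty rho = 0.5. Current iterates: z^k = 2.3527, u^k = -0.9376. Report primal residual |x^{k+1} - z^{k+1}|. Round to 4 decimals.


ADMM iteration with rho = 0.5, z^k = 2.3527, u^k = -0.9376
Step 1: x-update.
Minimize 1*x^2 + 11*x + (0.5/2)*(x - 2.3527 - 0.9376)^2
FOC: (2*1 + 0.5)*x = -11 + 0.5*(2.3527 + 0.9376)
x^{k+1} = -3.7419
Step 2: z-update.
Minimize 7*z^2 - 2*z + (0.5/2)*(-3.7419 - z - 0.9376)^2
FOC: (2*7 + 0.5)*z = 2 + 0.5*(-3.7419 - 0.9376)
z^{k+1} = -0.0234
Step 3: u-update.
u^{k+1} = -0.9376 - 3.7419 + 0.0234 = -4.6561
Step 4: Primal residual = |-3.7419 + 0.0234| = 3.7185


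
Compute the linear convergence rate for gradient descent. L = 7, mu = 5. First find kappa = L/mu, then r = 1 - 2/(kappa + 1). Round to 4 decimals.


Step 1: Compute the condition number.
kappa = L/mu = 7/5 = 1.4
Step 2: Compute the convergence rate.
r = 1 - 2/(kappa + 1) = 1 - 2*mu/(L + mu) = (L - mu)/(L + mu) = 2/12 = 0.1667


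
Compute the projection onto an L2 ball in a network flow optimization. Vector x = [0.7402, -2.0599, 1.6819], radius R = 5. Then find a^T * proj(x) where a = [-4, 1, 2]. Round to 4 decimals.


Step 1: Compute ||x|| (intermediates to 6 decimals).
||x|| = sqrt(0.7402^2 + (-2.0599)^2 + 1.6819^2) = 2.760412
Step 2: Project.
Since ||x|| <= R, proj = x (no scaling needed).
proj(x) = [0.7402, -2.0599, 1.6819]
Step 3: Dot product.
a^T * proj(x) = -4*0.7402 + 1*(-2.0599) + 2*1.6819 = -1.6569


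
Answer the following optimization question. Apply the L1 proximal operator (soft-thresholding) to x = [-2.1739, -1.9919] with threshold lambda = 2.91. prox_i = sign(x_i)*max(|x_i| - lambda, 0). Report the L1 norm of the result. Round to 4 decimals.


Soft-thresholding with lambda = 2.91:
prox(-2.1739) = sign(-2.1739)*max(|-2.1739| - 2.91, 0) = 0.0
prox(-1.9919) = sign(-1.9919)*max(|-1.9919| - 2.91, 0) = 0.0
prox(x) = [0.0, 0.0]
||prox(x)||_1 = 0.0 + 0.0 = 0.0


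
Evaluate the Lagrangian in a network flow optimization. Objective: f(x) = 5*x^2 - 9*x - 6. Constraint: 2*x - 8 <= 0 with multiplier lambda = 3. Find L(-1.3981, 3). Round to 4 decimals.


Step 1: Evaluate f(x).
f(-1.3981) = 5*(-1.3981)^2 - 9*(-1.3981) - 6 = 16.3563
Step 2: Evaluate g(x).
g(-1.3981) = 2*-1.3981 - 8 = -10.7962
Step 3: Compute Lagrangian.
L = 16.3563 + 3*-10.7962 = -16.0323


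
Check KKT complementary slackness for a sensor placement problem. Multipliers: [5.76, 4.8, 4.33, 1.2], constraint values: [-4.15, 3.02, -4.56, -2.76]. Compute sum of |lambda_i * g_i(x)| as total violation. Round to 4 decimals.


KKT complementary slackness check:
lambda_1 * g_1 = 5.76 * -4.15 = -23.904
lambda_2 * g_2 = 4.8 * 3.02 = 14.496
lambda_3 * g_3 = 4.33 * -4.56 = -19.7448
lambda_4 * g_4 = 1.2 * -2.76 = -3.312
Total violation = 23.904 + 14.496 + 19.7448 + 3.312 = 61.4568


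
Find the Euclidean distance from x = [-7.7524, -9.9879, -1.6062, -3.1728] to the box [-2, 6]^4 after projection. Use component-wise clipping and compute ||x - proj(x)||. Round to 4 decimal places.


Project each component onto [-2, 6].
clip(-7.7524) = -2.0, clip(-9.9879) = -2.0, clip(-1.6062) = -1.6062, clip(-3.1728) = -2.0
Projection = [-2.0, -2.0, -1.6062, -2.0]
Squared diffs: [33.0901, 63.8065, 0.0, 1.3755]
Distance = sqrt(98.2721) = 9.9132


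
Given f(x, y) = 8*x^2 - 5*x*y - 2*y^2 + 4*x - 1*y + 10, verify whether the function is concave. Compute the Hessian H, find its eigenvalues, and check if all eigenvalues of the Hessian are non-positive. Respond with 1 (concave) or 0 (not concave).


The Hessian of f(x,y) = 8*x^2 - 5*x*y - 2*y^2 + 4*x - 1*y + 10 is:
H = [[16, -5], [-5, -4]]
Trace = 16 - 4 = 12
Determinant = 16*-4 - (-5)^2 = -89
Discriminant = (12)^2 - 4*-89 = 500.0
Eigenvalues: lambda_1 = -5.1803, lambda_2 = 17.1803
The function is not concave.

0


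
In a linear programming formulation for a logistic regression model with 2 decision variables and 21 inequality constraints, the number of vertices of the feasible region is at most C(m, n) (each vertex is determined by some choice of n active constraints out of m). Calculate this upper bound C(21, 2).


Each vertex corresponds to some choice of n active constraints out of m, so the number of vertices is at most C(m, n) = m! / (n!(m-n)!).
m = 21, n = 2
Numerator: 21 * 20
Denominator: 2! = 2
C(21, 2) = 210


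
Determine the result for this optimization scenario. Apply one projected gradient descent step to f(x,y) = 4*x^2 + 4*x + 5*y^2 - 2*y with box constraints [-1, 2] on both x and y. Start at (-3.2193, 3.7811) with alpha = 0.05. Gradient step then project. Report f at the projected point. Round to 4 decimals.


Step 1: Compute gradient at (-3.2193, 3.7811).
grad_x = 2*4*-3.2193 + 4 = -21.7544
grad_y = 2*5*3.7811 - 2 = 35.811
Step 2: Gradient step.
x_raw = -3.2193 - 0.05*-21.7544 = -2.1316
y_raw = 3.7811 - 0.05*35.811 = 1.9906
Step 3: Project onto [-1, 2].
x_proj = clip(-2.1316) = -1.0
y_proj = clip(1.9906) = 1.9906
Step 4: Evaluate f.
f(-1.0, 1.9906) = 15.8303


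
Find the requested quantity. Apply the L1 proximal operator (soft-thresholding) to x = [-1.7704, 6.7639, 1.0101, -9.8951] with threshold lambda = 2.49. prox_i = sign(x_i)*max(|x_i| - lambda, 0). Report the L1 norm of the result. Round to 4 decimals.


Soft-thresholding with lambda = 2.49:
prox(-1.7704) = sign(-1.7704)*max(|-1.7704| - 2.49, 0) = 0.0
prox(6.7639) = sign(6.7639)*max(|6.7639| - 2.49, 0) = 4.2739
prox(1.0101) = sign(1.0101)*max(|1.0101| - 2.49, 0) = 0.0
prox(-9.8951) = sign(-9.8951)*max(|-9.8951| - 2.49, 0) = -7.4051
prox(x) = [0.0, 4.2739, 0.0, -7.4051]
||prox(x)||_1 = 0.0 + 4.2739 + 0.0 + 7.4051 = 11.679


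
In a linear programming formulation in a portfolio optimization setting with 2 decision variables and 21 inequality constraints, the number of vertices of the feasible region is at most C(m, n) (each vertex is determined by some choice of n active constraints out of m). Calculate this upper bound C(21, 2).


Each vertex corresponds to some choice of n active constraints out of m, so the number of vertices is at most C(m, n) = m! / (n!(m-n)!).
m = 21, n = 2
Numerator: 21 * 20
Denominator: 2! = 2
C(21, 2) = 210


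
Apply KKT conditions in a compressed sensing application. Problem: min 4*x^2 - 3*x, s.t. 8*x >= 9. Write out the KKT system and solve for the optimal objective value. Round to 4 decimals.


Step 1: Try lambda = 0 (constraint inactive).
x_unc = 3/(2*4) = 0.375
Check: 8*0.375 = 3.0 < 9 -- violated!
Step 2: Constraint must be active: 8*x = 9
x* = 9/8 = 1.125
lambda = (2*4*1.125 - 3)/8 = 0.75
Step 3: Compute optimal value.
f(x*) = 4*1.125^2 - 3*1.125 = 1.6875


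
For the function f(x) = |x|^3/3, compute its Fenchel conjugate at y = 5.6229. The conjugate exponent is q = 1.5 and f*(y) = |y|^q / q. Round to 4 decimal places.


The conjugate exponent q satisfies 1/p + 1/q = 1.
p = 3, so q = 3/(3 - 1) = 1.5
|y|^q = 5.6229^1.5 = 13.3334
f*(5.6229) = 13.3334 / 1.5 = 8.8889


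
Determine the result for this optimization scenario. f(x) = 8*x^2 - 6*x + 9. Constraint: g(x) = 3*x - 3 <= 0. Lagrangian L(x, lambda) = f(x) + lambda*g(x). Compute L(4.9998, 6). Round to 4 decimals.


Step 1: Evaluate f(x).
f(4.9998) = 8*4.9998^2 - 6*4.9998 + 9 = 178.9852
Step 2: Evaluate g(x).
g(4.9998) = 3*4.9998 - 3 = 11.9994
Step 3: Compute Lagrangian.
L = 178.9852 + 6*11.9994 = 250.9816


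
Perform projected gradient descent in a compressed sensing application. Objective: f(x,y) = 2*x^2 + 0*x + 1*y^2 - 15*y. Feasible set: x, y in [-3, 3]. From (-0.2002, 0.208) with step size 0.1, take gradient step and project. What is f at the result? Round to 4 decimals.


Step 1: Compute gradient at (-0.2002, 0.208).
grad_x = 2*2*-0.2002 + 0 = -0.8008
grad_y = 2*1*0.208 - 15 = -14.584
Step 2: Gradient step.
x_raw = -0.2002 - 0.1*-0.8008 = -0.1201
y_raw = 0.208 - 0.1*-14.584 = 1.6664
Step 3: Project onto [-3, 3].
x_proj = clip(-0.1201) = -0.1201
y_proj = clip(1.6664) = 1.6664
Step 4: Evaluate f.
f(-0.1201, 1.6664) = -22.1903


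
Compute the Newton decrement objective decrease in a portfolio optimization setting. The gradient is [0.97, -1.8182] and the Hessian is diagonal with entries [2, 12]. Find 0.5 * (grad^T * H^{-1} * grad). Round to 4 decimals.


Step 1: H is diagonal, so H^(-1) * g = [0.485, -0.1515].
Step 2: g^T H^(-1) g = sum_i g_i^2 / H_ii
  = (0.97)^2/2 + (-1.8182)^2/12
  = 0.4705 + 0.2755 = 0.7459
Step 3: Objective decrease = 0.5 * g^T H^(-1) g = 0.373


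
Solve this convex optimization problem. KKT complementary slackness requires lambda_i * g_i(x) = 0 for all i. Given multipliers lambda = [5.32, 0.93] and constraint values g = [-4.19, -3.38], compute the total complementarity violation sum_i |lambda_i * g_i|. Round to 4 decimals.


KKT complementary slackness check:
lambda_1 * g_1 = 5.32 * -4.19 = -22.2908
lambda_2 * g_2 = 0.93 * -3.38 = -3.1434
Total violation = 22.2908 + 3.1434 = 25.4342


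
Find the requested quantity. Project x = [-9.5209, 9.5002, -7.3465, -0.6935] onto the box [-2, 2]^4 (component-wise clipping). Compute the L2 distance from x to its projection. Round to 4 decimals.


Project each component onto [-2, 2].
clip(-9.5209) = -2.0, clip(9.5002) = 2.0, clip(-7.3465) = -2.0, clip(-0.6935) = -0.6935
Projection = [-2.0, 2.0, -2.0, -0.6935]
Squared diffs: [56.5639, 56.253, 28.5851, 0.0]
Distance = sqrt(141.402) = 11.8913


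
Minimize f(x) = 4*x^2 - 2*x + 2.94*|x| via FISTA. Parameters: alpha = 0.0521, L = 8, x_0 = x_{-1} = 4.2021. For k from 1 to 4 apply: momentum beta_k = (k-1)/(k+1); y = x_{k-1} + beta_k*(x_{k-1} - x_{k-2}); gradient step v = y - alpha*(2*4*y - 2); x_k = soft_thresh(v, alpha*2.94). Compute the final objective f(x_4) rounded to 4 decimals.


FISTA on f(x) = 4*x^2 - 2*x + 2.94*|x|
L = 8, alpha = 0.0521
Iteration 1: beta = 0.0, y = 4.2021 + 0.0*(4.2021 - 4.2021) = 4.2021
  grad(y) = 31.6168, v = y - alpha*grad = 2.5549
  prox(v) = soft_thresh(2.5549, 0.1532) = 2.4017
Iteration 2: beta = 0.3333, y = 2.4017 + 0.3333*(2.4017 - 4.2021) = 1.8016
  grad(y) = 12.4124, v = y - alpha*grad = 1.1549
  prox(v) = soft_thresh(1.1549, 0.1532) = 1.0017
Iteration 3: beta = 0.5, y = 1.0017 + 0.5*(1.0017 - 2.4017) = 0.3017
  grad(y) = 0.4135, v = y - alpha*grad = 0.2801
  prox(v) = soft_thresh(0.2801, 0.1532) = 0.127
Iteration 4: beta = 0.6, y = 0.127 + 0.6*(0.127 - 1.0017) = -0.3979
  grad(y) = -5.1829, v = y - alpha*grad = -0.1278
  prox(v) = soft_thresh(-0.1278, 0.1532) = 0.0
f(x_4) = 4*0.0^2 - 2*0.0 + 2.94*|0.0| = 0.0


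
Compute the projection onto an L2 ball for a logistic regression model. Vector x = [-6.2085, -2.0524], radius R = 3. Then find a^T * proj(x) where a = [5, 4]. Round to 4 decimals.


Step 1: Compute ||x|| (intermediates to 6 decimals).
||x|| = sqrt((-6.2085)^2 + (-2.0524)^2) = 6.538946
Step 2: Project.
Since ||x|| > R, scale = R/||x|| = 3/6.538946 = 0.45879, proj(x) = scale * x
proj(x) = [-2.848398, -0.941621]
Step 3: Dot product.
a^T * proj(x) = 5*(-2.848398) + 4*(-0.941621) = -18.0085


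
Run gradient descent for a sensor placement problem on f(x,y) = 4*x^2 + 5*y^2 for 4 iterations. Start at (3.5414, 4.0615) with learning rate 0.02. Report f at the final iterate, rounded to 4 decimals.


Gradient descent on f(x,y) = 4*x^2 + 5*y^2.
Starting point: (3.5414, 4.0615), alpha = 0.02
Step 1: grad_x = 2*4*3.5414 = 28.3312, grad_y = 2*5*4.0615 = 40.615
  x_1 = 3.5414 - 0.02*28.3312 = 2.9748
  y_1 = 4.0615 - 0.02*40.615 = 3.2492
Step 2: grad_x = 2*4*2.9748 = 23.7982, grad_y = 2*5*3.2492 = 32.492
  x_2 = 2.9748 - 0.02*23.7982 = 2.4988
  y_2 = 3.2492 - 0.02*32.492 = 2.5994
Step 3: grad_x = 2*4*2.4988 = 19.9905, grad_y = 2*5*2.5994 = 25.9936
  x_3 = 2.4988 - 0.02*19.9905 = 2.099
  y_3 = 2.5994 - 0.02*25.9936 = 2.0795
Step 4: grad_x = 2*4*2.099 = 16.792, grad_y = 2*5*2.0795 = 20.7949
  x_4 = 2.099 - 0.02*16.792 = 1.7632
  y_4 = 2.0795 - 0.02*20.7949 = 1.6636
f(1.7632, 1.6636) = 4*1.7632^2 + 5*1.6636^2 = 26.2726


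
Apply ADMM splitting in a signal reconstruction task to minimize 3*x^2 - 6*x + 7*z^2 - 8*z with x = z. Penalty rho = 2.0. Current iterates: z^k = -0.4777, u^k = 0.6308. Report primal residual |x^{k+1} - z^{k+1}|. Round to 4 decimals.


ADMM iteration with rho = 2.0, z^k = -0.4777, u^k = 0.6308
Step 1: x-update.
Minimize 3*x^2 - 6*x + (2.0/2)*(x + 0.4777 + 0.6308)^2
FOC: (2*3 + 2.0)*x = 6 + 2.0*(-0.4777 - 0.6308)
x^{k+1} = 0.4729
Step 2: z-update.
Minimize 7*z^2 - 8*z + (2.0/2)*(0.4729 - z + 0.6308)^2
FOC: (2*7 + 2.0)*z = 8 + 2.0*(0.4729 + 0.6308)
z^{k+1} = 0.638
Step 3: u-update.
u^{k+1} = 0.6308 + 0.4729 - 0.638 = 0.4657
Step 4: Primal residual = |0.4729 - 0.638| = 0.1651


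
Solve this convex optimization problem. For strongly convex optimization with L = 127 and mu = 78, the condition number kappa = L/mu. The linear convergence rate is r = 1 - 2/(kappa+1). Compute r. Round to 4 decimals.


Step 1: Compute the condition number.
kappa = L/mu = 127/78 = 1.6282
Step 2: Compute the convergence rate.
r = 1 - 2/(kappa + 1) = 1 - 2*mu/(L + mu) = (L - mu)/(L + mu) = 49/205 = 0.239


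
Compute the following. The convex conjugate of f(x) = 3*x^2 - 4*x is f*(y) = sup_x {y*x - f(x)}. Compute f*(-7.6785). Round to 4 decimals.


f*(y) = sup_x {y*x - a*x^2 - b*x} = sup_x {(y-b)*x - a*x^2}
FOC: (y - b) - 2a*x = 0 => x* = (y - b)/(2a)
x* = (-7.6785 + 4)/(2*3) = -0.6131
f*(-7.6785) = (y-b)^2/(4a) = (-7.6785 + 4)^2/(4*3)
= 13.5314/12 = 1.1276


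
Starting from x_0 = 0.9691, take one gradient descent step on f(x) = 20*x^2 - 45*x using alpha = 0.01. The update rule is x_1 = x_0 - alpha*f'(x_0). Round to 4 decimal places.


We compute the gradient at x_0 and apply the update.
f'(x) = 40*x - 45
f'(0.9691) = 40*0.9691 - 45 = -6.236
x_1 = 0.9691 - 0.01*-6.236 = 1.0315


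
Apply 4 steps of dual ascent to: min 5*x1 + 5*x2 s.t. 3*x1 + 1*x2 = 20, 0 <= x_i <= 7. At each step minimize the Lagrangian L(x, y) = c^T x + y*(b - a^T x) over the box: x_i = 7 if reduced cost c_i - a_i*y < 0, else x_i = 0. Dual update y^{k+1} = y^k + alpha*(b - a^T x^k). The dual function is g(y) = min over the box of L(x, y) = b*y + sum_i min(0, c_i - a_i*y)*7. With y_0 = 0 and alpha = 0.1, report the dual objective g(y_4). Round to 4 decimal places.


Dual ascent for LP: min 5*x1 + 5*x2, 3*x1 + 1*x2 = 20, 0 <= x_i <= 7
Step 1: y^k = 0.0, reduced costs: (5.0, 5.0)
  x^k = (0.0, 0.0), subgradient = b - a^T x = 20.0
  y^{k+1} = 0.0 + 0.1*20.0 = 2.0
Step 2: y^k = 2.0, reduced costs: (-1.0, 3.0)
  x^k = (7.0, 0.0), subgradient = b - a^T x = -1.0
  y^{k+1} = 2.0 + 0.1*-1.0 = 1.9
Step 3: y^k = 1.9, reduced costs: (-0.7, 3.1)
  x^k = (7.0, 0.0), subgradient = b - a^T x = -1.0
  y^{k+1} = 1.9 + 0.1*-1.0 = 1.8
Step 4: y^k = 1.8, reduced costs: (-0.4, 3.2)
  x^k = (7.0, 0.0), subgradient = b - a^T x = -1.0
  y^{k+1} = 1.8 + 0.1*-1.0 = 1.7
Dual objective at y_4 = 1.7: reduced costs (-0.1, 3.3), box minimizer x = (7.0, 0.0)
g(y_4) = b*y + (c1 - a1*y)*x1 + (c2 - a2*y)*x2 = 20*1.7 + (-0.1)*7.0 + 3.3*0.0 = 34.0 - 0.7 + 0.0 = 33.3


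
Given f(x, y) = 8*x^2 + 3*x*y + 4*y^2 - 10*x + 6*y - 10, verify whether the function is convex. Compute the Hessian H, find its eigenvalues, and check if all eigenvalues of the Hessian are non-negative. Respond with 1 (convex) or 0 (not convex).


The Hessian of f(x,y) = 8*x^2 + 3*x*y + 4*y^2 - 10*x + 6*y - 10 is:
H = [[16, 3], [3, 8]]
Trace = 16 + 8 = 24
Determinant = 16*8 - (3)^2 = 119
Discriminant = (24)^2 - 4*119 = 100.0
Eigenvalues: lambda_1 = 7.0, lambda_2 = 17.0
The function is convex.

1


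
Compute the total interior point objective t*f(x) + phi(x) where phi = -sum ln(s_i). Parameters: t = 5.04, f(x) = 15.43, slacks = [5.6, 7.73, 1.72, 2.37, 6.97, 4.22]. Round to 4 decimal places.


Step 1: Compute log-barrier.
ln values: [1.7228, 2.0451, 0.5423, 0.8629, 1.9416, 1.4398]
phi = -(1.7228 + 2.0451 + 0.5423 + 0.8629 + 1.9416 + 1.4398) = -8.5545
Step 2: Compute augmented objective.
t*f(x) = 5.04*15.43 = 77.7672
Total = 77.7672 - 8.5545 = 69.2127


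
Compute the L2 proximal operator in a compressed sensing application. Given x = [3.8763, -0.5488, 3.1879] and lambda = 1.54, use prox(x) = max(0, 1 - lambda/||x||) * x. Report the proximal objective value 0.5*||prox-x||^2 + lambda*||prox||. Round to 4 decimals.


Step 1: Compute ||x||.
||x|| = 5.0487
Step 2: Compute scaling factor.
scale = max(0, 1 - 1.54/5.0487) = 0.695
Step 3: prox(x) = [2.6939, -0.3814, 2.2155]
||prox(x)|| = 3.5087
Step 4: Proximal objective.
0.5*||prox-x||^2 = 1.1858
lambda*||prox|| = 5.4034
Total = 6.5892


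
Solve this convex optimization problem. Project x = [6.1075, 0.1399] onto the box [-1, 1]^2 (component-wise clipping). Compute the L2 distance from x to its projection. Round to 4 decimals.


Project each component onto [-1, 1].
clip(6.1075) = 1.0, clip(0.1399) = 0.1399
Projection = [1.0, 0.1399]
Squared diffs: [26.0866, 0.0]
Distance = sqrt(26.0866) = 5.1075


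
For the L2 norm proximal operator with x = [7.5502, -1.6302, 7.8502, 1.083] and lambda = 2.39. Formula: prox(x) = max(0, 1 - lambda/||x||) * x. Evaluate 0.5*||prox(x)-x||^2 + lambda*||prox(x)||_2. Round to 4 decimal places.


Step 1: Compute ||x||.
||x|| = 11.0662
Step 2: Compute scaling factor.
scale = max(0, 1 - 2.39/11.0662) = 0.784
Step 3: prox(x) = [5.9196, -1.2781, 6.1548, 0.8491]
||prox(x)|| = 8.6762
Step 4: Proximal objective.
0.5*||prox-x||^2 = 2.8561
lambda*||prox|| = 20.7361
Total = 23.5923


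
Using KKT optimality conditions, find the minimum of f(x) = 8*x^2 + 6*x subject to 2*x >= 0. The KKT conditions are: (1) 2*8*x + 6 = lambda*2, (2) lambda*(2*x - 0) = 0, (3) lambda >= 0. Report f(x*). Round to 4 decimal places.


Step 1: Try lambda = 0 (constraint inactive).
x_unc = -6/(2*8) = -0.375
Check: 2*-0.375 = -0.75 < 0 -- violated!
Step 2: Constraint must be active: 2*x = 0
x* = 0/2 = 0.0
lambda = (2*8*0.0 + 6)/2 = 3.0
Step 3: Compute optimal value.
f(x*) = 8*0.0^2 + 6*0.0 = 0.0


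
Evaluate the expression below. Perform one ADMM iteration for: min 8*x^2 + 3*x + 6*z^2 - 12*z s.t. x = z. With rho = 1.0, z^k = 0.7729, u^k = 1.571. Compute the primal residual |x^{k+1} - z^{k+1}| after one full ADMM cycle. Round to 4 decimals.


ADMM iteration with rho = 1.0, z^k = 0.7729, u^k = 1.571
Step 1: x-update.
Minimize 8*x^2 + 3*x + (1.0/2)*(x - 0.7729 + 1.571)^2
FOC: (2*8 + 1.0)*x = -3 + 1.0*(0.7729 - 1.571)
x^{k+1} = -0.2234
Step 2: z-update.
Minimize 6*z^2 - 12*z + (1.0/2)*(-0.2234 - z + 1.571)^2
FOC: (2*6 + 1.0)*z = 12 + 1.0*(-0.2234 + 1.571)
z^{k+1} = 1.0267
Step 3: u-update.
u^{k+1} = 1.571 - 0.2234 - 1.0267 = 0.3208
Step 4: Primal residual = |-0.2234 - 1.0267| = 1.2502


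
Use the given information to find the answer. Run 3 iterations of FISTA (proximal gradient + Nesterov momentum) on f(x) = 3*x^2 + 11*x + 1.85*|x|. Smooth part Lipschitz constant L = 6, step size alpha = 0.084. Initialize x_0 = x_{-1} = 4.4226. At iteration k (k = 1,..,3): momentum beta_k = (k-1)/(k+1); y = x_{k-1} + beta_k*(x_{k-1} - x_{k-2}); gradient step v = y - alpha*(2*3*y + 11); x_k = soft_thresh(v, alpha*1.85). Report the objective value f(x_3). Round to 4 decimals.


FISTA on f(x) = 3*x^2 + 11*x + 1.85*|x|
L = 6, alpha = 0.084
Iteration 1: beta = 0.0, y = 4.4226 + 0.0*(4.4226 - 4.4226) = 4.4226
  grad(y) = 37.5356, v = y - alpha*grad = 1.2696
  prox(v) = soft_thresh(1.2696, 0.1554) = 1.1142
Iteration 2: beta = 0.3333, y = 1.1142 + 0.3333*(1.1142 - 4.4226) = 0.0114
  grad(y) = 11.0685, v = y - alpha*grad = -0.9183
  prox(v) = soft_thresh(-0.9183, 0.1554) = -0.7629
Iteration 3: beta = 0.5, y = -0.7629 + 0.5*(-0.7629 - 1.1142) = -1.7015
  grad(y) = 0.7909, v = y - alpha*grad = -1.768
  prox(v) = soft_thresh(-1.768, 0.1554) = -1.6126
f(x_3) = 3*(-1.6126)^2 + 11*(-1.6126) + 1.85*|-1.6126| = -6.9539


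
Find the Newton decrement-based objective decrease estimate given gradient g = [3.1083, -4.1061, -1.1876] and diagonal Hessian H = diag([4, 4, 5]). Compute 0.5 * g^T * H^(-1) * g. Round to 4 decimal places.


Step 1: H is diagonal, so H^(-1) * g = [0.7771, -1.0265, -0.2375].
Step 2: g^T H^(-1) g = sum_i g_i^2 / H_ii
  = (3.1083)^2/4 + (-4.1061)^2/4 + (-1.1876)^2/5
  = 2.4154 + 4.215 + 0.2821 = 6.9125
Step 3: Objective decrease = 0.5 * g^T H^(-1) g = 3.4562


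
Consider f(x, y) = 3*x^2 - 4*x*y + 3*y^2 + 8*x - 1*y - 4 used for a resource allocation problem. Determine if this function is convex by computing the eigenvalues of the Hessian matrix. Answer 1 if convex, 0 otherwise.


The Hessian of f(x,y) = 3*x^2 - 4*x*y + 3*y^2 + 8*x - 1*y - 4 is:
H = [[6, -4], [-4, 6]]
Trace = 6 + 6 = 12
Determinant = 6*6 - (-4)^2 = 20
Discriminant = (12)^2 - 4*20 = 64.0
Eigenvalues: lambda_1 = 2.0, lambda_2 = 10.0
The function is convex.

1


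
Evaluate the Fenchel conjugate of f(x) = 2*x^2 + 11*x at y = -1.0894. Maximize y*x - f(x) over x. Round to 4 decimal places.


f*(y) = sup_x {y*x - a*x^2 - b*x} = sup_x {(y-b)*x - a*x^2}
FOC: (y - b) - 2a*x = 0 => x* = (y - b)/(2a)
x* = (-1.0894 - 11)/(2*2) = -3.0224
f*(-1.0894) = (y-b)^2/(4a) = (-1.0894 - 11)^2/(4*2)
= 146.1536/8 = 18.2692


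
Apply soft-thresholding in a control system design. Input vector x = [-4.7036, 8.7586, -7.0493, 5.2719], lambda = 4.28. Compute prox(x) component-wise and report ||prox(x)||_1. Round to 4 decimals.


Soft-thresholding with lambda = 4.28:
prox(-4.7036) = sign(-4.7036)*max(|-4.7036| - 4.28, 0) = -0.4236
prox(8.7586) = sign(8.7586)*max(|8.7586| - 4.28, 0) = 4.4786
prox(-7.0493) = sign(-7.0493)*max(|-7.0493| - 4.28, 0) = -2.7693
prox(5.2719) = sign(5.2719)*max(|5.2719| - 4.28, 0) = 0.9919
prox(x) = [-0.4236, 4.4786, -2.7693, 0.9919]
||prox(x)||_1 = 0.4236 + 4.4786 + 2.7693 + 0.9919 = 8.6634


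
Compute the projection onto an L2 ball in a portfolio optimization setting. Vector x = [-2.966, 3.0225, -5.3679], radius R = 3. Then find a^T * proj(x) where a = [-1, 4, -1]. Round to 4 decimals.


Step 1: Compute ||x|| (intermediates to 6 decimals).
||x|| = sqrt((-2.966)^2 + 3.0225^2 + (-5.3679)^2) = 6.837179
Step 2: Project.
Since ||x|| > R, scale = R/||x|| = 3/6.837179 = 0.438777, proj(x) = scale * x
proj(x) = [-1.301413, 1.326203, -2.355311]
Step 3: Dot product.
a^T * proj(x) = -1*(-1.301413) + 4*1.326203 - 1*(-2.355311) = 8.9615


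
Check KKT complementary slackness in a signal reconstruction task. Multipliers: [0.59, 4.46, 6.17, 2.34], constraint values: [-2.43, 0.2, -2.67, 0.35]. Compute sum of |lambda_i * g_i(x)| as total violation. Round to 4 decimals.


KKT complementary slackness check:
lambda_1 * g_1 = 0.59 * -2.43 = -1.4337
lambda_2 * g_2 = 4.46 * 0.2 = 0.892
lambda_3 * g_3 = 6.17 * -2.67 = -16.4739
lambda_4 * g_4 = 2.34 * 0.35 = 0.819
Total violation = 1.4337 + 0.892 + 16.4739 + 0.819 = 19.6186


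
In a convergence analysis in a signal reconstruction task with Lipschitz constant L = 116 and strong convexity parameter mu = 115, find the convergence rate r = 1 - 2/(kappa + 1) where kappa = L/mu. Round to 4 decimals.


Step 1: Compute the condition number.
kappa = L/mu = 116/115 = 1.0087
Step 2: Compute the convergence rate.
r = 1 - 2/(kappa + 1) = 1 - 2*mu/(L + mu) = (L - mu)/(L + mu) = 1/231 = 0.0043


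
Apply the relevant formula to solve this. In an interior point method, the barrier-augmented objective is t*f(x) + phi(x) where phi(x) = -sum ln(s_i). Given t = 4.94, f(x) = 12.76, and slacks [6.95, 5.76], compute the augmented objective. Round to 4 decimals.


Step 1: Compute log-barrier.
ln values: [1.9387, 1.7509]
phi = -(1.9387 + 1.7509) = -3.6897
Step 2: Compute augmented objective.
t*f(x) = 4.94*12.76 = 63.0344
Total = 63.0344 - 3.6897 = 59.3447


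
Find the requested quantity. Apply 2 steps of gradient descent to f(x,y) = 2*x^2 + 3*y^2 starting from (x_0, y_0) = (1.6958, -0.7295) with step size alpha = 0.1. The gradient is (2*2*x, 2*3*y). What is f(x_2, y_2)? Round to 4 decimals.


Gradient descent on f(x,y) = 2*x^2 + 3*y^2.
Starting point: (1.6958, -0.7295), alpha = 0.1
Step 1: grad_x = 2*2*1.6958 = 6.7832, grad_y = 2*3*-0.7295 = -4.377
  x_1 = 1.6958 - 0.1*6.7832 = 1.0175
  y_1 = -0.7295 - 0.1*-4.377 = -0.2918
Step 2: grad_x = 2*2*1.0175 = 4.0699, grad_y = 2*3*-0.2918 = -1.7508
  x_2 = 1.0175 - 0.1*4.0699 = 0.6105
  y_2 = -0.2918 - 0.1*-1.7508 = -0.1167
f(0.6105, -0.1167) = 2*0.6105^2 + 3*(-0.1167)^2 = 0.7863


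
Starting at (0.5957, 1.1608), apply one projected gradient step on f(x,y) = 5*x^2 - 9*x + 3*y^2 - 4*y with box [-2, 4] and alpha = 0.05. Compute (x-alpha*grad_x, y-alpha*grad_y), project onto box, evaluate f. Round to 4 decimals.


Step 1: Compute gradient at (0.5957, 1.1608).
grad_x = 2*5*0.5957 - 9 = -3.043
grad_y = 2*3*1.1608 - 4 = 2.9648
Step 2: Gradient step.
x_raw = 0.5957 - 0.05*-3.043 = 0.7479
y_raw = 1.1608 - 0.05*2.9648 = 1.0126
Step 3: Project onto [-2, 4].
x_proj = clip(0.7479) = 0.7479
y_proj = clip(1.0126) = 1.0126
Step 4: Evaluate f.
f(0.7479, 1.0126) = -4.9087


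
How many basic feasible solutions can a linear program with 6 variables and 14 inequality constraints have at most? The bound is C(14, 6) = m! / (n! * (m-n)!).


Each vertex corresponds to some choice of n active constraints out of m, so the number of vertices is at most C(m, n) = m! / (n!(m-n)!).
m = 14, n = 6
Numerator: 14 * 13 * 12 * 11 * 10 * 9
Denominator: 6! = 720
C(14, 6) = 3003


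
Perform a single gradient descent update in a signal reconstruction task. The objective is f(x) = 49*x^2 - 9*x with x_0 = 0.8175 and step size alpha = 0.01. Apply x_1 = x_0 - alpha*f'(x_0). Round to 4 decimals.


We compute the gradient at x_0 and apply the update.
f'(x) = 98*x - 9
f'(0.8175) = 98*0.8175 - 9 = 71.115
x_1 = 0.8175 - 0.01*71.115 = 0.1064


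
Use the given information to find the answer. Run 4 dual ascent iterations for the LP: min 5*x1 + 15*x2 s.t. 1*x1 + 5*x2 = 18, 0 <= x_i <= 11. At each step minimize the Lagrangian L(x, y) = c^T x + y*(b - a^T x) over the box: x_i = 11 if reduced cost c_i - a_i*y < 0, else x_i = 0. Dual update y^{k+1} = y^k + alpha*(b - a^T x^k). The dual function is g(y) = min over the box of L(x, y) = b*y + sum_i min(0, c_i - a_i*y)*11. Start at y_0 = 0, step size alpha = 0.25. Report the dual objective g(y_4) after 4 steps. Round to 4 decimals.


Dual ascent for LP: min 5*x1 + 15*x2, 1*x1 + 5*x2 = 18, 0 <= x_i <= 11
Step 1: y^k = 0.0, reduced costs: (5.0, 15.0)
  x^k = (0.0, 0.0), subgradient = b - a^T x = 18.0
  y^{k+1} = 0.0 + 0.25*18.0 = 4.5
Step 2: y^k = 4.5, reduced costs: (0.5, -7.5)
  x^k = (0.0, 11.0), subgradient = b - a^T x = -37.0
  y^{k+1} = 4.5 + 0.25*-37.0 = -4.75
Step 3: y^k = -4.75, reduced costs: (9.75, 38.75)
  x^k = (0.0, 0.0), subgradient = b - a^T x = 18.0
  y^{k+1} = -4.75 + 0.25*18.0 = -0.25
Step 4: y^k = -0.25, reduced costs: (5.25, 16.25)
  x^k = (0.0, 0.0), subgradient = b - a^T x = 18.0
  y^{k+1} = -0.25 + 0.25*18.0 = 4.25
Dual objective at y_4 = 4.25: reduced costs (0.75, -6.25), box minimizer x = (0.0, 11.0)
g(y_4) = b*y + (c1 - a1*y)*x1 + (c2 - a2*y)*x2 = 18*4.25 + 0.75*0.0 + (-6.25)*11.0 = 76.5 + 0.0 - 68.75 = 7.75


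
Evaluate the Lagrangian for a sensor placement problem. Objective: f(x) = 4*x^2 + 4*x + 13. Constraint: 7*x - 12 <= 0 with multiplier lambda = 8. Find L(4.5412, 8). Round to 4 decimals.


Step 1: Evaluate f(x).
f(4.5412) = 4*4.5412^2 + 4*4.5412 + 13 = 113.6548
Step 2: Evaluate g(x).
g(4.5412) = 7*4.5412 - 12 = 19.7884
Step 3: Compute Lagrangian.
L = 113.6548 + 8*19.7884 = 271.962


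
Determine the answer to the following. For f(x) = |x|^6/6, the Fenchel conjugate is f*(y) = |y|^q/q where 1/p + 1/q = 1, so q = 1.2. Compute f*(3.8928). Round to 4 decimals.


The conjugate exponent q satisfies 1/p + 1/q = 1.
p = 6, so q = 6/(6 - 1) = 1.2
|y|^q = 3.8928^1.2 = 5.1087
f*(3.8928) = 5.1087 / 1.2 = 4.2573


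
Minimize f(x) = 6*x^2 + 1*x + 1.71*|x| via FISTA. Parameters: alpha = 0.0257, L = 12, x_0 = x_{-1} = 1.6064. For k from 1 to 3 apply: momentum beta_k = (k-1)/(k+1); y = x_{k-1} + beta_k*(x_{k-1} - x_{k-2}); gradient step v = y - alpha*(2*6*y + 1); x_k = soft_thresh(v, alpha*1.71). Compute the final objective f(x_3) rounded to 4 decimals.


FISTA on f(x) = 6*x^2 + 1*x + 1.71*|x|
L = 12, alpha = 0.0257
Iteration 1: beta = 0.0, y = 1.6064 + 0.0*(1.6064 - 1.6064) = 1.6064
  grad(y) = 20.2768, v = y - alpha*grad = 1.0853
  prox(v) = soft_thresh(1.0853, 0.0439) = 1.0413
Iteration 2: beta = 0.3333, y = 1.0413 + 0.3333*(1.0413 - 1.6064) = 0.853
  grad(y) = 11.2358, v = y - alpha*grad = 0.5642
  prox(v) = soft_thresh(0.5642, 0.0439) = 0.5203
Iteration 3: beta = 0.5, y = 0.5203 + 0.5*(0.5203 - 1.0413) = 0.2597
  grad(y) = 4.117, v = y - alpha*grad = 0.1539
  prox(v) = soft_thresh(0.1539, 0.0439) = 0.11
f(x_3) = 6*0.11^2 + 1*0.11 + 1.71*|0.11| = 0.3707


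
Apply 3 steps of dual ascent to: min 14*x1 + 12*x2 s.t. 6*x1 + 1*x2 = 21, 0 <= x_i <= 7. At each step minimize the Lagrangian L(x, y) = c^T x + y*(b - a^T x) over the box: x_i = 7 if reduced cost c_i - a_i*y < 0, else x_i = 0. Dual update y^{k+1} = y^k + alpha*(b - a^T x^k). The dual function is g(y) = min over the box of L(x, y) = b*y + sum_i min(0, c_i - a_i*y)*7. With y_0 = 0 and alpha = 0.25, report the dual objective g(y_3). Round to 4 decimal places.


Dual ascent for LP: min 14*x1 + 12*x2, 6*x1 + 1*x2 = 21, 0 <= x_i <= 7
Step 1: y^k = 0.0, reduced costs: (14.0, 12.0)
  x^k = (0.0, 0.0), subgradient = b - a^T x = 21.0
  y^{k+1} = 0.0 + 0.25*21.0 = 5.25
Step 2: y^k = 5.25, reduced costs: (-17.5, 6.75)
  x^k = (7.0, 0.0), subgradient = b - a^T x = -21.0
  y^{k+1} = 5.25 + 0.25*-21.0 = 0.0
Step 3: y^k = 0.0, reduced costs: (14.0, 12.0)
  x^k = (0.0, 0.0), subgradient = b - a^T x = 21.0
  y^{k+1} = 0.0 + 0.25*21.0 = 5.25
Dual objective at y_3 = 5.25: reduced costs (-17.5, 6.75), box minimizer x = (7.0, 0.0)
g(y_3) = b*y + (c1 - a1*y)*x1 + (c2 - a2*y)*x2 = 21*5.25 + (-17.5)*7.0 + 6.75*0.0 = 110.25 - 122.5 + 0.0 = -12.25
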